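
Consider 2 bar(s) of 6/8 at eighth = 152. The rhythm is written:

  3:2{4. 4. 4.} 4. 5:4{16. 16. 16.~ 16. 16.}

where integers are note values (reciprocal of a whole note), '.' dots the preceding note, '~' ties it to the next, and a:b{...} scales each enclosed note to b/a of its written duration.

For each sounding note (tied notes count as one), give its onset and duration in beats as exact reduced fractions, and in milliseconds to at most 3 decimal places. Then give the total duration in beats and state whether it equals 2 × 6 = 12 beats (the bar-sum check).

1) 0.0ms=0b +789.474ms=2b
2) 789.474ms=2b +789.474ms=2b
3) 1578.947ms=4b +789.474ms=2b
4) 2368.421ms=6b +1184.211ms=3b
5) 3552.632ms=9b +236.842ms=3/5b
6) 3789.474ms=48/5b +236.842ms=3/5b
7) 4026.316ms=51/5b +473.684ms=6/5b
8) 4500.0ms=57/5b +236.842ms=3/5b
Σ=12b of 12 (152bpm 6/8) — PASS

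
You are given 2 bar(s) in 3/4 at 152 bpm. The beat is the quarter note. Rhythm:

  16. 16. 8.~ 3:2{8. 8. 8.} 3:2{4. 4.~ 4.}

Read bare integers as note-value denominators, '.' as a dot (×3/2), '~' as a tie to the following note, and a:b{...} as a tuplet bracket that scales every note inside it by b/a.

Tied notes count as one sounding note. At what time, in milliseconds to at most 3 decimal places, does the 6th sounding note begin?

1. 0.0ms @ 0 + 148.026ms (3/8)
2. 148.026ms @ 3/8 + 148.026ms (3/8)
3. 296.053ms @ 3/4 + 493.421ms (5/4)
4. 789.474ms @ 2 + 197.368ms (1/2)
5. 986.842ms @ 5/2 + 197.368ms (1/2)
6. 1184.211ms @ 3 + 394.737ms (1)
7. 1578.947ms @ 4 + 789.474ms (2)

note 6 onset = 3b = 1184.211ms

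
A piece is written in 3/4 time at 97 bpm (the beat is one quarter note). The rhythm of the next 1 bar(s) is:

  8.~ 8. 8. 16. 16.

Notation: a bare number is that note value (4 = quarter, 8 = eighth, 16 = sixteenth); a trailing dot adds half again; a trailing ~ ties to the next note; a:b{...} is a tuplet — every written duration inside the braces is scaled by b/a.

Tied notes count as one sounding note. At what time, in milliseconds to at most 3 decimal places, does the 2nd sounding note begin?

1. 0.0ms @ 0 + 927.835ms (3/2)
2. 927.835ms @ 3/2 + 463.918ms (3/4)
3. 1391.753ms @ 9/4 + 231.959ms (3/8)
4. 1623.711ms @ 21/8 + 231.959ms (3/8)

note 2 onset = 3/2b = 927.835ms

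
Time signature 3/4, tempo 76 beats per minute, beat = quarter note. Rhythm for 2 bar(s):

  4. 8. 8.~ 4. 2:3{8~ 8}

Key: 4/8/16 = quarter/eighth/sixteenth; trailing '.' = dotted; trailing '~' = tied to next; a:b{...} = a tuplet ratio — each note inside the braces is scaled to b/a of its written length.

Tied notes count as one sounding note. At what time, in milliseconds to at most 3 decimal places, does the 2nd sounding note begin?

note 2 onset = 3/2b = 1184.211ms

1. 0.0ms @ 0 + 1184.211ms (3/2)
2. 1184.211ms @ 3/2 + 592.105ms (3/4)
3. 1776.316ms @ 9/4 + 1776.316ms (9/4)
4. 3552.632ms @ 9/2 + 1184.211ms (3/2)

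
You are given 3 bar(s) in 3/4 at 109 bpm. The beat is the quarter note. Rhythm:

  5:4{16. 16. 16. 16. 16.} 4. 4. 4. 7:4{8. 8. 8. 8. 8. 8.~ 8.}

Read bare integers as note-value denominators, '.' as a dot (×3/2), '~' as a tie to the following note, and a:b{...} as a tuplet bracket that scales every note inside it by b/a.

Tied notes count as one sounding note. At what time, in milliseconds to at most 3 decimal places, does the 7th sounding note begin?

1. 0.0ms @ 0 + 165.138ms (3/10)
2. 165.138ms @ 3/10 + 165.138ms (3/10)
3. 330.275ms @ 3/5 + 165.138ms (3/10)
4. 495.413ms @ 9/10 + 165.138ms (3/10)
5. 660.55ms @ 6/5 + 165.138ms (3/10)
6. 825.688ms @ 3/2 + 825.688ms (3/2)
7. 1651.376ms @ 3 + 825.688ms (3/2)
8. 2477.064ms @ 9/2 + 825.688ms (3/2)
9. 3302.752ms @ 6 + 235.911ms (3/7)
10. 3538.663ms @ 45/7 + 235.911ms (3/7)
11. 3774.574ms @ 48/7 + 235.911ms (3/7)
12. 4010.485ms @ 51/7 + 235.911ms (3/7)
13. 4246.396ms @ 54/7 + 235.911ms (3/7)
14. 4482.307ms @ 57/7 + 471.822ms (6/7)

note 7 onset = 3b = 1651.376ms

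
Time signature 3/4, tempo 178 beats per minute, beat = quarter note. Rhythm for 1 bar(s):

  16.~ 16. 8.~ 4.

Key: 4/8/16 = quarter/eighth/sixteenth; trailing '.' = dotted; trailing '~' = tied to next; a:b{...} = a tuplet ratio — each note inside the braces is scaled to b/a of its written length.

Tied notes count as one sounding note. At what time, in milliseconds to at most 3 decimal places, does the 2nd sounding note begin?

1. 0.0ms @ 0 + 252.809ms (3/4)
2. 252.809ms @ 3/4 + 758.427ms (9/4)

note 2 onset = 3/4b = 252.809ms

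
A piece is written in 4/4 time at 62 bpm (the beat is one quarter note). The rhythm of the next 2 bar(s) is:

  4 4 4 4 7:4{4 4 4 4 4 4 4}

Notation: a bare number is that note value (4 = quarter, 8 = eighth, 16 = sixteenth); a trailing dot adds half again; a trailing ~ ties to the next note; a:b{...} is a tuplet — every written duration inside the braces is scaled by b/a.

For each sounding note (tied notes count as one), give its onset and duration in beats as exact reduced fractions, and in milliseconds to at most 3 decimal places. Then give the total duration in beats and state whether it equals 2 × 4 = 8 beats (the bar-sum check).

1) 0.0ms=0b +967.742ms=1b
2) 967.742ms=1b +967.742ms=1b
3) 1935.484ms=2b +967.742ms=1b
4) 2903.226ms=3b +967.742ms=1b
5) 3870.968ms=4b +552.995ms=4/7b
6) 4423.963ms=32/7b +552.995ms=4/7b
7) 4976.959ms=36/7b +552.995ms=4/7b
8) 5529.954ms=40/7b +552.995ms=4/7b
9) 6082.949ms=44/7b +552.995ms=4/7b
10) 6635.945ms=48/7b +552.995ms=4/7b
11) 7188.94ms=52/7b +552.995ms=4/7b
Σ=8b of 8 (62bpm 4/4) — PASS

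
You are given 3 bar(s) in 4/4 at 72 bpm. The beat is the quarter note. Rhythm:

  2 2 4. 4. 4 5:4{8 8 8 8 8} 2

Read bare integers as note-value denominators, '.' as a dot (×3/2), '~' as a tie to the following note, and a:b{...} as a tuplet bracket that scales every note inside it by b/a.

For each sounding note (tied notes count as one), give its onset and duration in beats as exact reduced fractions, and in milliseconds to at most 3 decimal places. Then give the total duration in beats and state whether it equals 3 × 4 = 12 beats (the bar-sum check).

1) 0.0ms=0b +1666.667ms=2b
2) 1666.667ms=2b +1666.667ms=2b
3) 3333.333ms=4b +1250.0ms=3/2b
4) 4583.333ms=11/2b +1250.0ms=3/2b
5) 5833.333ms=7b +833.333ms=1b
6) 6666.667ms=8b +333.333ms=2/5b
7) 7000.0ms=42/5b +333.333ms=2/5b
8) 7333.333ms=44/5b +333.333ms=2/5b
9) 7666.667ms=46/5b +333.333ms=2/5b
10) 8000.0ms=48/5b +333.333ms=2/5b
11) 8333.333ms=10b +1666.667ms=2b
Σ=12b of 12 (72bpm 4/4) — PASS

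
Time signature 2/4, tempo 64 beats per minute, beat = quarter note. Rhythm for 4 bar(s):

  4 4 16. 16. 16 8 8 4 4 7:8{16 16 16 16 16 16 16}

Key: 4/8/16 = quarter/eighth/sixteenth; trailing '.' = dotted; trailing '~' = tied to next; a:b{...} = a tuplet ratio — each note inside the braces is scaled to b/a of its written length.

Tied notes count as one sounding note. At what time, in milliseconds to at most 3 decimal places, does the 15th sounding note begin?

note 15 onset = 52/7b = 6964.286ms

1. 0.0ms @ 0 + 937.5ms (1)
2. 937.5ms @ 1 + 937.5ms (1)
3. 1875.0ms @ 2 + 351.562ms (3/8)
4. 2226.562ms @ 19/8 + 351.562ms (3/8)
5. 2578.125ms @ 11/4 + 234.375ms (1/4)
6. 2812.5ms @ 3 + 468.75ms (1/2)
7. 3281.25ms @ 7/2 + 468.75ms (1/2)
8. 3750.0ms @ 4 + 937.5ms (1)
9. 4687.5ms @ 5 + 937.5ms (1)
10. 5625.0ms @ 6 + 267.857ms (2/7)
11. 5892.857ms @ 44/7 + 267.857ms (2/7)
12. 6160.714ms @ 46/7 + 267.857ms (2/7)
13. 6428.571ms @ 48/7 + 267.857ms (2/7)
14. 6696.429ms @ 50/7 + 267.857ms (2/7)
15. 6964.286ms @ 52/7 + 267.857ms (2/7)
16. 7232.143ms @ 54/7 + 267.857ms (2/7)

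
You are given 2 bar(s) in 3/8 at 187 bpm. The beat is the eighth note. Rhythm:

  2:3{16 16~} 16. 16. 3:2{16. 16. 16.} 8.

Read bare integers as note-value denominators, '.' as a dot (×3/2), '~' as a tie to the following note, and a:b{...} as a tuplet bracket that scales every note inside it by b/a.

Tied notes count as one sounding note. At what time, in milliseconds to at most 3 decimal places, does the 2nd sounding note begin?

1. 0.0ms @ 0 + 240.642ms (3/4)
2. 240.642ms @ 3/4 + 481.283ms (3/2)
3. 721.925ms @ 9/4 + 240.642ms (3/4)
4. 962.567ms @ 3 + 160.428ms (1/2)
5. 1122.995ms @ 7/2 + 160.428ms (1/2)
6. 1283.422ms @ 4 + 160.428ms (1/2)
7. 1443.85ms @ 9/2 + 481.283ms (3/2)

note 2 onset = 3/4b = 240.642ms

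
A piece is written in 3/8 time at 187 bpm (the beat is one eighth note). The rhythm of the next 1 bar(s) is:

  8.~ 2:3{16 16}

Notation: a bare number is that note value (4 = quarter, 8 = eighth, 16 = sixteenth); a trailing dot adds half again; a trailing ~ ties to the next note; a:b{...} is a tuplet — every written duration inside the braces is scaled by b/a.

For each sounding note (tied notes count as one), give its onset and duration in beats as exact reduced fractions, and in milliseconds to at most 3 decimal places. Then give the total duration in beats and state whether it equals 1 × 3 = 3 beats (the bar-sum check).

1) 0.0ms=0b +721.925ms=9/4b
2) 721.925ms=9/4b +240.642ms=3/4b
Σ=3b of 3 (187bpm 3/8) — PASS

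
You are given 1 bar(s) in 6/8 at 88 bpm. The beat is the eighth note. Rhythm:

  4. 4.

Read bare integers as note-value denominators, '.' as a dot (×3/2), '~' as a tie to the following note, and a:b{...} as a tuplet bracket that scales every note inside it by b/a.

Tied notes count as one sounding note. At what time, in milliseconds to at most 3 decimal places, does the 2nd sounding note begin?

1. 0.0ms @ 0 + 2045.455ms (3)
2. 2045.455ms @ 3 + 2045.455ms (3)

note 2 onset = 3b = 2045.455ms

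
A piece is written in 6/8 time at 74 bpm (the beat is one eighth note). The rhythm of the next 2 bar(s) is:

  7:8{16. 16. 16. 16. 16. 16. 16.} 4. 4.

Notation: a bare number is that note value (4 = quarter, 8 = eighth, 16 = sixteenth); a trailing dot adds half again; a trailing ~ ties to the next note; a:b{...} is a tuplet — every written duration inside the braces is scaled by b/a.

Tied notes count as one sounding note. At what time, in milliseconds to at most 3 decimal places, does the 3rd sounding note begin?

note 3 onset = 12/7b = 1389.961ms

1. 0.0ms @ 0 + 694.981ms (6/7)
2. 694.981ms @ 6/7 + 694.981ms (6/7)
3. 1389.961ms @ 12/7 + 694.981ms (6/7)
4. 2084.942ms @ 18/7 + 694.981ms (6/7)
5. 2779.923ms @ 24/7 + 694.981ms (6/7)
6. 3474.903ms @ 30/7 + 694.981ms (6/7)
7. 4169.884ms @ 36/7 + 694.981ms (6/7)
8. 4864.865ms @ 6 + 2432.432ms (3)
9. 7297.297ms @ 9 + 2432.432ms (3)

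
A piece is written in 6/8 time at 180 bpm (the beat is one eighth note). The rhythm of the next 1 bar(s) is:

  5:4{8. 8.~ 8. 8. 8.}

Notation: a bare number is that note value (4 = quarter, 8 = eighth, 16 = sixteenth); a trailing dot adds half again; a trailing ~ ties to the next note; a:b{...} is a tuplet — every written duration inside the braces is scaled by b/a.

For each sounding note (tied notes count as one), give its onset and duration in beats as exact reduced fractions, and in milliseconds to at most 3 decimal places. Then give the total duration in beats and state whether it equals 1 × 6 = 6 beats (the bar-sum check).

1) 0.0ms=0b +400.0ms=6/5b
2) 400.0ms=6/5b +800.0ms=12/5b
3) 1200.0ms=18/5b +400.0ms=6/5b
4) 1600.0ms=24/5b +400.0ms=6/5b
Σ=6b of 6 (180bpm 6/8) — PASS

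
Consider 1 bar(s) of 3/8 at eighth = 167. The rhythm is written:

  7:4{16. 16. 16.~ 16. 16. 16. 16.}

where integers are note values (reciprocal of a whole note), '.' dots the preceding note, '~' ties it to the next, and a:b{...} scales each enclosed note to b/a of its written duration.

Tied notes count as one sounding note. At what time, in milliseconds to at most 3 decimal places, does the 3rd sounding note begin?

1. 0.0ms @ 0 + 153.978ms (3/7)
2. 153.978ms @ 3/7 + 153.978ms (3/7)
3. 307.956ms @ 6/7 + 307.956ms (6/7)
4. 615.911ms @ 12/7 + 153.978ms (3/7)
5. 769.889ms @ 15/7 + 153.978ms (3/7)
6. 923.867ms @ 18/7 + 153.978ms (3/7)

note 3 onset = 6/7b = 307.956ms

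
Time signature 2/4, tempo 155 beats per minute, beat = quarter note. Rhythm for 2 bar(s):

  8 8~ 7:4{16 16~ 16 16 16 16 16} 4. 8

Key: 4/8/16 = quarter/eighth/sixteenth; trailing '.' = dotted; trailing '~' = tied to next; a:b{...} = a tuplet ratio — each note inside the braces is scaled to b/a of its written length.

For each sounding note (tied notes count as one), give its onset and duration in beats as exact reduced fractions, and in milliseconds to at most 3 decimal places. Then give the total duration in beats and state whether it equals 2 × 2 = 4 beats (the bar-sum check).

1) 0.0ms=0b +193.548ms=1/2b
2) 193.548ms=1/2b +248.848ms=9/14b
3) 442.396ms=8/7b +110.599ms=2/7b
4) 552.995ms=10/7b +55.3ms=1/7b
5) 608.295ms=11/7b +55.3ms=1/7b
6) 663.594ms=12/7b +55.3ms=1/7b
7) 718.894ms=13/7b +55.3ms=1/7b
8) 774.194ms=2b +580.645ms=3/2b
9) 1354.839ms=7/2b +193.548ms=1/2b
Σ=4b of 4 (155bpm 2/4) — PASS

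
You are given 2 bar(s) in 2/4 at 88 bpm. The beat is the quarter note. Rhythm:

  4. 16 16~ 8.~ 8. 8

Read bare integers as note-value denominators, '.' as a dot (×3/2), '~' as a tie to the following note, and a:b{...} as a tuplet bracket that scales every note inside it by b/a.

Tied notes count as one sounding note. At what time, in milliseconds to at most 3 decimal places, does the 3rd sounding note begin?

1. 0.0ms @ 0 + 1022.727ms (3/2)
2. 1022.727ms @ 3/2 + 170.455ms (1/4)
3. 1193.182ms @ 7/4 + 1193.182ms (7/4)
4. 2386.364ms @ 7/2 + 340.909ms (1/2)

note 3 onset = 7/4b = 1193.182ms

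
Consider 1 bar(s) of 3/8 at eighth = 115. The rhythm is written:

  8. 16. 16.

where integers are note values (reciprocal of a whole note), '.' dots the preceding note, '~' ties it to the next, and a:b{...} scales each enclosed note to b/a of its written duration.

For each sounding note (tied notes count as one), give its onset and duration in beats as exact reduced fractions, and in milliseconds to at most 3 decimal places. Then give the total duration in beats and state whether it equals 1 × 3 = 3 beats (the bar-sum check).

1) 0.0ms=0b +782.609ms=3/2b
2) 782.609ms=3/2b +391.304ms=3/4b
3) 1173.913ms=9/4b +391.304ms=3/4b
Σ=3b of 3 (115bpm 3/8) — PASS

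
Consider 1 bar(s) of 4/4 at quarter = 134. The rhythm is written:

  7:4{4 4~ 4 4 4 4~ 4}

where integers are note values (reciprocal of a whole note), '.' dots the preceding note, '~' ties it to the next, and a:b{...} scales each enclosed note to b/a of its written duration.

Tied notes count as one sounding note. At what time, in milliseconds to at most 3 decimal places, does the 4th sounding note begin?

note 4 onset = 16/7b = 1023.454ms

1. 0.0ms @ 0 + 255.864ms (4/7)
2. 255.864ms @ 4/7 + 511.727ms (8/7)
3. 767.591ms @ 12/7 + 255.864ms (4/7)
4. 1023.454ms @ 16/7 + 255.864ms (4/7)
5. 1279.318ms @ 20/7 + 511.727ms (8/7)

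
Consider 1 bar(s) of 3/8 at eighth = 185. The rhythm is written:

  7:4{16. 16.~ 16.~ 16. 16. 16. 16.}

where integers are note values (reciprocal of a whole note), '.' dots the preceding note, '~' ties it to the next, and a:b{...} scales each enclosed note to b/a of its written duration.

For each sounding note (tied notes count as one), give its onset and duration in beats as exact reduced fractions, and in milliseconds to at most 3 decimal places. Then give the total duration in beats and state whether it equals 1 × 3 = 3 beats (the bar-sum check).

1) 0.0ms=0b +138.996ms=3/7b
2) 138.996ms=3/7b +416.988ms=9/7b
3) 555.985ms=12/7b +138.996ms=3/7b
4) 694.981ms=15/7b +138.996ms=3/7b
5) 833.977ms=18/7b +138.996ms=3/7b
Σ=3b of 3 (185bpm 3/8) — PASS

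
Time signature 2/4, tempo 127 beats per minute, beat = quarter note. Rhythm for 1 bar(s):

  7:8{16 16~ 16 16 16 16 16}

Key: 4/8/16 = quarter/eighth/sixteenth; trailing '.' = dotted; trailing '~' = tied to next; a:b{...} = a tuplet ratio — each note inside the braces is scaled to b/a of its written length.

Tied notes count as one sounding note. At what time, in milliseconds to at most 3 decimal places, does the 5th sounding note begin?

note 5 onset = 10/7b = 674.916ms

1. 0.0ms @ 0 + 134.983ms (2/7)
2. 134.983ms @ 2/7 + 269.966ms (4/7)
3. 404.949ms @ 6/7 + 134.983ms (2/7)
4. 539.933ms @ 8/7 + 134.983ms (2/7)
5. 674.916ms @ 10/7 + 134.983ms (2/7)
6. 809.899ms @ 12/7 + 134.983ms (2/7)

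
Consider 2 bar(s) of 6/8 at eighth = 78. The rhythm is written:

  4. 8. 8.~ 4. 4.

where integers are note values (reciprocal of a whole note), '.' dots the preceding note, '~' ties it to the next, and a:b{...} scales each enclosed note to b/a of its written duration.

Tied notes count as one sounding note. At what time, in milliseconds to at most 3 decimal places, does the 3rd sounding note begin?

note 3 onset = 9/2b = 3461.538ms

1. 0.0ms @ 0 + 2307.692ms (3)
2. 2307.692ms @ 3 + 1153.846ms (3/2)
3. 3461.538ms @ 9/2 + 3461.538ms (9/2)
4. 6923.077ms @ 9 + 2307.692ms (3)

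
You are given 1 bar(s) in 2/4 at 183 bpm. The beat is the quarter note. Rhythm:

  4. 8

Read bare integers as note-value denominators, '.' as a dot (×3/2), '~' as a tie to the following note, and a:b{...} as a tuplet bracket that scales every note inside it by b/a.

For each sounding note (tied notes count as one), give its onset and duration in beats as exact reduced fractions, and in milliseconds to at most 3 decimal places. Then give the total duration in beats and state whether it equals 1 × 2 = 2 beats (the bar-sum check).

1) 0.0ms=0b +491.803ms=3/2b
2) 491.803ms=3/2b +163.934ms=1/2b
Σ=2b of 2 (183bpm 2/4) — PASS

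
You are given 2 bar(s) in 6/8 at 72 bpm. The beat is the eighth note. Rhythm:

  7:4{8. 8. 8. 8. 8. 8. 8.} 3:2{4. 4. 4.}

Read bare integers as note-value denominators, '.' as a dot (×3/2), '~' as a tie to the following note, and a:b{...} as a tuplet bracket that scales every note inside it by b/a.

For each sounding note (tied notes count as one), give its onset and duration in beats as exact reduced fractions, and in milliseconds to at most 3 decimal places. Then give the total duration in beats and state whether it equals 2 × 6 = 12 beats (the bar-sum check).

1) 0.0ms=0b +714.286ms=6/7b
2) 714.286ms=6/7b +714.286ms=6/7b
3) 1428.571ms=12/7b +714.286ms=6/7b
4) 2142.857ms=18/7b +714.286ms=6/7b
5) 2857.143ms=24/7b +714.286ms=6/7b
6) 3571.429ms=30/7b +714.286ms=6/7b
7) 4285.714ms=36/7b +714.286ms=6/7b
8) 5000.0ms=6b +1666.667ms=2b
9) 6666.667ms=8b +1666.667ms=2b
10) 8333.333ms=10b +1666.667ms=2b
Σ=12b of 12 (72bpm 6/8) — PASS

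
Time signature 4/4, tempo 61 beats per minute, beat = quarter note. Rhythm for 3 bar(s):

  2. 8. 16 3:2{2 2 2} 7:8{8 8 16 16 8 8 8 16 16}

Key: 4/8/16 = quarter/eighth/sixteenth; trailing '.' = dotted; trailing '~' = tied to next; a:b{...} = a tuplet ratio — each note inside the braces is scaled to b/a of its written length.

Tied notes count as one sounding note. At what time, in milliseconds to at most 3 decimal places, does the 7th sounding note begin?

1. 0.0ms @ 0 + 2950.82ms (3)
2. 2950.82ms @ 3 + 737.705ms (3/4)
3. 3688.525ms @ 15/4 + 245.902ms (1/4)
4. 3934.426ms @ 4 + 1311.475ms (4/3)
5. 5245.902ms @ 16/3 + 1311.475ms (4/3)
6. 6557.377ms @ 20/3 + 1311.475ms (4/3)
7. 7868.852ms @ 8 + 562.061ms (4/7)
8. 8430.913ms @ 60/7 + 562.061ms (4/7)
9. 8992.974ms @ 64/7 + 281.03ms (2/7)
10. 9274.005ms @ 66/7 + 281.03ms (2/7)
11. 9555.035ms @ 68/7 + 562.061ms (4/7)
12. 10117.096ms @ 72/7 + 562.061ms (4/7)
13. 10679.157ms @ 76/7 + 562.061ms (4/7)
14. 11241.218ms @ 80/7 + 281.03ms (2/7)
15. 11522.248ms @ 82/7 + 281.03ms (2/7)

note 7 onset = 8b = 7868.852ms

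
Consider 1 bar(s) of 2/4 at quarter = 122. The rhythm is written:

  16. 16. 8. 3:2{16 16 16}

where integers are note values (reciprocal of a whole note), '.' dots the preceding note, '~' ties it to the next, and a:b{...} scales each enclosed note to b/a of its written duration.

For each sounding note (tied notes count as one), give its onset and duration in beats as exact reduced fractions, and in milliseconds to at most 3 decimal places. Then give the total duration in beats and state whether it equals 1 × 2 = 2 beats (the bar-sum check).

1) 0.0ms=0b +184.426ms=3/8b
2) 184.426ms=3/8b +184.426ms=3/8b
3) 368.852ms=3/4b +368.852ms=3/4b
4) 737.705ms=3/2b +81.967ms=1/6b
5) 819.672ms=5/3b +81.967ms=1/6b
6) 901.639ms=11/6b +81.967ms=1/6b
Σ=2b of 2 (122bpm 2/4) — PASS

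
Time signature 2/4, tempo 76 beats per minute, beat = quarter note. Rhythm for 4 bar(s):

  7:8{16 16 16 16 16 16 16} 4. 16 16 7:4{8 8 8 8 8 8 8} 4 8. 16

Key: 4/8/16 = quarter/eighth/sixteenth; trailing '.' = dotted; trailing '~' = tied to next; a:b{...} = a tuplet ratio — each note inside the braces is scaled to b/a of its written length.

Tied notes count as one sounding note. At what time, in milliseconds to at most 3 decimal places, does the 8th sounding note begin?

note 8 onset = 2b = 1578.947ms

1. 0.0ms @ 0 + 225.564ms (2/7)
2. 225.564ms @ 2/7 + 225.564ms (2/7)
3. 451.128ms @ 4/7 + 225.564ms (2/7)
4. 676.692ms @ 6/7 + 225.564ms (2/7)
5. 902.256ms @ 8/7 + 225.564ms (2/7)
6. 1127.82ms @ 10/7 + 225.564ms (2/7)
7. 1353.383ms @ 12/7 + 225.564ms (2/7)
8. 1578.947ms @ 2 + 1184.211ms (3/2)
9. 2763.158ms @ 7/2 + 197.368ms (1/4)
10. 2960.526ms @ 15/4 + 197.368ms (1/4)
11. 3157.895ms @ 4 + 225.564ms (2/7)
12. 3383.459ms @ 30/7 + 225.564ms (2/7)
13. 3609.023ms @ 32/7 + 225.564ms (2/7)
14. 3834.586ms @ 34/7 + 225.564ms (2/7)
15. 4060.15ms @ 36/7 + 225.564ms (2/7)
16. 4285.714ms @ 38/7 + 225.564ms (2/7)
17. 4511.278ms @ 40/7 + 225.564ms (2/7)
18. 4736.842ms @ 6 + 789.474ms (1)
19. 5526.316ms @ 7 + 592.105ms (3/4)
20. 6118.421ms @ 31/4 + 197.368ms (1/4)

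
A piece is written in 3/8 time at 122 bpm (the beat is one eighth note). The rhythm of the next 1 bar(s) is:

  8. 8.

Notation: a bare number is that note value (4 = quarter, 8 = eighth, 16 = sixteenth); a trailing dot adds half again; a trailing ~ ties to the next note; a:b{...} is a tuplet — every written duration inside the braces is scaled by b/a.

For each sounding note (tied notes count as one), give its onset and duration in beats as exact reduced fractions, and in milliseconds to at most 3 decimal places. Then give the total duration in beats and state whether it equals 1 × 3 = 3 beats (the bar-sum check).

1) 0.0ms=0b +737.705ms=3/2b
2) 737.705ms=3/2b +737.705ms=3/2b
Σ=3b of 3 (122bpm 3/8) — PASS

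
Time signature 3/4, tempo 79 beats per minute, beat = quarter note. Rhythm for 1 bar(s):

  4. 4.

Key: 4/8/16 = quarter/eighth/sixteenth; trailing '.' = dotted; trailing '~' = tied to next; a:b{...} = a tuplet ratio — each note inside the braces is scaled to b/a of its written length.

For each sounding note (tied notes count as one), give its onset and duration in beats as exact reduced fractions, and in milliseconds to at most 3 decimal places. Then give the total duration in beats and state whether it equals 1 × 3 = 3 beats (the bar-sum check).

1) 0.0ms=0b +1139.241ms=3/2b
2) 1139.241ms=3/2b +1139.241ms=3/2b
Σ=3b of 3 (79bpm 3/4) — PASS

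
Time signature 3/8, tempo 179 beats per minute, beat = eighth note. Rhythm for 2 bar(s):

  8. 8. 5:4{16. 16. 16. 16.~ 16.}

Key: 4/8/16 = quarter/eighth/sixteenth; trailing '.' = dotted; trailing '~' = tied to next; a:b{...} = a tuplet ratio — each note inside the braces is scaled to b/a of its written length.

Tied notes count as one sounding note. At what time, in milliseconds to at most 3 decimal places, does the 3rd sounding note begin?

note 3 onset = 3b = 1005.587ms

1. 0.0ms @ 0 + 502.793ms (3/2)
2. 502.793ms @ 3/2 + 502.793ms (3/2)
3. 1005.587ms @ 3 + 201.117ms (3/5)
4. 1206.704ms @ 18/5 + 201.117ms (3/5)
5. 1407.821ms @ 21/5 + 201.117ms (3/5)
6. 1608.939ms @ 24/5 + 402.235ms (6/5)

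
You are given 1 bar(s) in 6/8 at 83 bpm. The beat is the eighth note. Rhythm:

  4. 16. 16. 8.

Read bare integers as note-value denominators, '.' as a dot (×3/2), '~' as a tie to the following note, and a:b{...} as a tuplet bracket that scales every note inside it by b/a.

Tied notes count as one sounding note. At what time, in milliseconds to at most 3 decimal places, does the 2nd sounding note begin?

note 2 onset = 3b = 2168.675ms

1. 0.0ms @ 0 + 2168.675ms (3)
2. 2168.675ms @ 3 + 542.169ms (3/4)
3. 2710.843ms @ 15/4 + 542.169ms (3/4)
4. 3253.012ms @ 9/2 + 1084.337ms (3/2)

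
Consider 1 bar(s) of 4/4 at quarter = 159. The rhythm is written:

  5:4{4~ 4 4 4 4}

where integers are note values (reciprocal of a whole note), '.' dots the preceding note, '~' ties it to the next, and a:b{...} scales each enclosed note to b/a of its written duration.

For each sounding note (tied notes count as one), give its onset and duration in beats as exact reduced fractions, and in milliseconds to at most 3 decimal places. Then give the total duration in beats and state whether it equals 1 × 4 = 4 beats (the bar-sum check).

1) 0.0ms=0b +603.774ms=8/5b
2) 603.774ms=8/5b +301.887ms=4/5b
3) 905.66ms=12/5b +301.887ms=4/5b
4) 1207.547ms=16/5b +301.887ms=4/5b
Σ=4b of 4 (159bpm 4/4) — PASS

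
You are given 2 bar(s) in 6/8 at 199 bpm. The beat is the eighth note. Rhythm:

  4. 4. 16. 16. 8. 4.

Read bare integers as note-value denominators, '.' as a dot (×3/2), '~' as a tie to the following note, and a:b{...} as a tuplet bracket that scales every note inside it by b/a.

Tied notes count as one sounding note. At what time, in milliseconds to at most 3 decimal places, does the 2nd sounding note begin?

1. 0.0ms @ 0 + 904.523ms (3)
2. 904.523ms @ 3 + 904.523ms (3)
3. 1809.045ms @ 6 + 226.131ms (3/4)
4. 2035.176ms @ 27/4 + 226.131ms (3/4)
5. 2261.307ms @ 15/2 + 452.261ms (3/2)
6. 2713.568ms @ 9 + 904.523ms (3)

note 2 onset = 3b = 904.523ms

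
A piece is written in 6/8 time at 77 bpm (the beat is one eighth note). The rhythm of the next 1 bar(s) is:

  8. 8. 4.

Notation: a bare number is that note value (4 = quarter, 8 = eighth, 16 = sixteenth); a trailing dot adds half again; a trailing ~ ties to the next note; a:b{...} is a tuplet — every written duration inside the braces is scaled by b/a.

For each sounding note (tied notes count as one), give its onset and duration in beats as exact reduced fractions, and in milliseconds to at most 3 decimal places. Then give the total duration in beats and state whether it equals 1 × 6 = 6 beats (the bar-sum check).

1) 0.0ms=0b +1168.831ms=3/2b
2) 1168.831ms=3/2b +1168.831ms=3/2b
3) 2337.662ms=3b +2337.662ms=3b
Σ=6b of 6 (77bpm 6/8) — PASS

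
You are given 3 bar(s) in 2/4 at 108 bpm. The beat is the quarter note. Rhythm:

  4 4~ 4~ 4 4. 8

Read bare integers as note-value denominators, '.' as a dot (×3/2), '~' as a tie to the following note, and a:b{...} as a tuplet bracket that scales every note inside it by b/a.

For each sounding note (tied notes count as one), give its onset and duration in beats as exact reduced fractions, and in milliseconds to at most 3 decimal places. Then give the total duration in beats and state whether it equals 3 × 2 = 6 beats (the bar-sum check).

1) 0.0ms=0b +555.556ms=1b
2) 555.556ms=1b +1666.667ms=3b
3) 2222.222ms=4b +833.333ms=3/2b
4) 3055.556ms=11/2b +277.778ms=1/2b
Σ=6b of 6 (108bpm 2/4) — PASS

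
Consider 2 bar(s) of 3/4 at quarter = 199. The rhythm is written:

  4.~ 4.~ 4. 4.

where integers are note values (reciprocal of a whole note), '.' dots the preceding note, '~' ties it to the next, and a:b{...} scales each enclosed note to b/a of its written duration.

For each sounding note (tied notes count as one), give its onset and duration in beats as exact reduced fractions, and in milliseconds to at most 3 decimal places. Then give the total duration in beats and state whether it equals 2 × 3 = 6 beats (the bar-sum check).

1) 0.0ms=0b +1356.784ms=9/2b
2) 1356.784ms=9/2b +452.261ms=3/2b
Σ=6b of 6 (199bpm 3/4) — PASS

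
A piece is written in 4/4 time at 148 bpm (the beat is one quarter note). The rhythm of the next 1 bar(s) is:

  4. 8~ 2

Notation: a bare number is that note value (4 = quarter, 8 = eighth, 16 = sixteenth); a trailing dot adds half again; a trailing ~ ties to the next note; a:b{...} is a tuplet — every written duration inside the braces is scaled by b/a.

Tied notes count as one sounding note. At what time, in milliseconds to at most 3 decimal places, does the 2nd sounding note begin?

1. 0.0ms @ 0 + 608.108ms (3/2)
2. 608.108ms @ 3/2 + 1013.514ms (5/2)

note 2 onset = 3/2b = 608.108ms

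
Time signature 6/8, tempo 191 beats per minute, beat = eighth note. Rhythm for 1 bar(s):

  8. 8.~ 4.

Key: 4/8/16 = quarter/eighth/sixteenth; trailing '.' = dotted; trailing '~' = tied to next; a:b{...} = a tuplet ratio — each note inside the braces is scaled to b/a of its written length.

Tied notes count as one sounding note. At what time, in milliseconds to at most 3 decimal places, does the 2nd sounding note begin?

note 2 onset = 3/2b = 471.204ms

1. 0.0ms @ 0 + 471.204ms (3/2)
2. 471.204ms @ 3/2 + 1413.613ms (9/2)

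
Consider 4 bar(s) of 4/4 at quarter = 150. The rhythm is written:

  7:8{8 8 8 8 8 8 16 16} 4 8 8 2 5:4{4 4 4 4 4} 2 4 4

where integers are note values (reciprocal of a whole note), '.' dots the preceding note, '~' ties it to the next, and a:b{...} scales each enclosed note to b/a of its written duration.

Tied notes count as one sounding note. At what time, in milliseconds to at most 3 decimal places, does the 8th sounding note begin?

note 8 onset = 26/7b = 1485.714ms

1. 0.0ms @ 0 + 228.571ms (4/7)
2. 228.571ms @ 4/7 + 228.571ms (4/7)
3. 457.143ms @ 8/7 + 228.571ms (4/7)
4. 685.714ms @ 12/7 + 228.571ms (4/7)
5. 914.286ms @ 16/7 + 228.571ms (4/7)
6. 1142.857ms @ 20/7 + 228.571ms (4/7)
7. 1371.429ms @ 24/7 + 114.286ms (2/7)
8. 1485.714ms @ 26/7 + 114.286ms (2/7)
9. 1600.0ms @ 4 + 400.0ms (1)
10. 2000.0ms @ 5 + 200.0ms (1/2)
11. 2200.0ms @ 11/2 + 200.0ms (1/2)
12. 2400.0ms @ 6 + 800.0ms (2)
13. 3200.0ms @ 8 + 320.0ms (4/5)
14. 3520.0ms @ 44/5 + 320.0ms (4/5)
15. 3840.0ms @ 48/5 + 320.0ms (4/5)
16. 4160.0ms @ 52/5 + 320.0ms (4/5)
17. 4480.0ms @ 56/5 + 320.0ms (4/5)
18. 4800.0ms @ 12 + 800.0ms (2)
19. 5600.0ms @ 14 + 400.0ms (1)
20. 6000.0ms @ 15 + 400.0ms (1)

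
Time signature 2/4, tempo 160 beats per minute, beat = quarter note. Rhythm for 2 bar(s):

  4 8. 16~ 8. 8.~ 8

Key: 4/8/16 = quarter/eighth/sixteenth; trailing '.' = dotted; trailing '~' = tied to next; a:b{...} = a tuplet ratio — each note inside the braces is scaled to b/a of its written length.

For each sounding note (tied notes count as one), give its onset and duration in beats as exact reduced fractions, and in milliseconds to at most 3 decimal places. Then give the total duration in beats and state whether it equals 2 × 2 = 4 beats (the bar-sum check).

1) 0.0ms=0b +375.0ms=1b
2) 375.0ms=1b +281.25ms=3/4b
3) 656.25ms=7/4b +375.0ms=1b
4) 1031.25ms=11/4b +468.75ms=5/4b
Σ=4b of 4 (160bpm 2/4) — PASS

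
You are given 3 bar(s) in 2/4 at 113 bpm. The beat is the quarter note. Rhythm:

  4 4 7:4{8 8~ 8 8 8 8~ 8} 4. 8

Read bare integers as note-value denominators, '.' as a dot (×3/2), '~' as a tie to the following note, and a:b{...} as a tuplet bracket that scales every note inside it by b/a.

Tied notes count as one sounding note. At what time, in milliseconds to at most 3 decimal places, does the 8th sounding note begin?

note 8 onset = 4b = 2123.894ms

1. 0.0ms @ 0 + 530.973ms (1)
2. 530.973ms @ 1 + 530.973ms (1)
3. 1061.947ms @ 2 + 151.707ms (2/7)
4. 1213.654ms @ 16/7 + 303.413ms (4/7)
5. 1517.067ms @ 20/7 + 151.707ms (2/7)
6. 1668.774ms @ 22/7 + 151.707ms (2/7)
7. 1820.48ms @ 24/7 + 303.413ms (4/7)
8. 2123.894ms @ 4 + 796.46ms (3/2)
9. 2920.354ms @ 11/2 + 265.487ms (1/2)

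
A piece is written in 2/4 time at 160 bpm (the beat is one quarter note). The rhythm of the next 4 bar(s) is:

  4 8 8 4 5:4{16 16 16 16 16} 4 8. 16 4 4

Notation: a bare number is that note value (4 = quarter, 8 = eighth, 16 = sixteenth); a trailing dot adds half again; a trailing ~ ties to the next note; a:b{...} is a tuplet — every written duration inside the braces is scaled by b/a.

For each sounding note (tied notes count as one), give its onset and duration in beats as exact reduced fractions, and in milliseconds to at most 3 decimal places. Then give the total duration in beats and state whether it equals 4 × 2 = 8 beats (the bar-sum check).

1) 0.0ms=0b +375.0ms=1b
2) 375.0ms=1b +187.5ms=1/2b
3) 562.5ms=3/2b +187.5ms=1/2b
4) 750.0ms=2b +375.0ms=1b
5) 1125.0ms=3b +75.0ms=1/5b
6) 1200.0ms=16/5b +75.0ms=1/5b
7) 1275.0ms=17/5b +75.0ms=1/5b
8) 1350.0ms=18/5b +75.0ms=1/5b
9) 1425.0ms=19/5b +75.0ms=1/5b
10) 1500.0ms=4b +375.0ms=1b
11) 1875.0ms=5b +281.25ms=3/4b
12) 2156.25ms=23/4b +93.75ms=1/4b
13) 2250.0ms=6b +375.0ms=1b
14) 2625.0ms=7b +375.0ms=1b
Σ=8b of 8 (160bpm 2/4) — PASS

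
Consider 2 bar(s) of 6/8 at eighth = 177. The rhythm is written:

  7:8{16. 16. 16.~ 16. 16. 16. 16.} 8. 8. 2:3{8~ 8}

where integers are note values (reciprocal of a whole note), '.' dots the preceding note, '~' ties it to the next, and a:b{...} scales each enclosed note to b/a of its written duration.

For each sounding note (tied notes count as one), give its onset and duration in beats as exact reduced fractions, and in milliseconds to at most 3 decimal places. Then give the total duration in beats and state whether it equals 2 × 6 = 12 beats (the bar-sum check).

1) 0.0ms=0b +290.557ms=6/7b
2) 290.557ms=6/7b +290.557ms=6/7b
3) 581.114ms=12/7b +581.114ms=12/7b
4) 1162.228ms=24/7b +290.557ms=6/7b
5) 1452.785ms=30/7b +290.557ms=6/7b
6) 1743.341ms=36/7b +290.557ms=6/7b
7) 2033.898ms=6b +508.475ms=3/2b
8) 2542.373ms=15/2b +508.475ms=3/2b
9) 3050.847ms=9b +1016.949ms=3b
Σ=12b of 12 (177bpm 6/8) — PASS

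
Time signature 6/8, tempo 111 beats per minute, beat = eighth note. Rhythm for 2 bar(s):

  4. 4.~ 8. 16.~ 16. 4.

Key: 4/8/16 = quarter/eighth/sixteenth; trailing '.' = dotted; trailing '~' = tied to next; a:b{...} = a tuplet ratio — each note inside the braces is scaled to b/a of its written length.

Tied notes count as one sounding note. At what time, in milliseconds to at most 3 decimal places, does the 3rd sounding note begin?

1. 0.0ms @ 0 + 1621.622ms (3)
2. 1621.622ms @ 3 + 2432.432ms (9/2)
3. 4054.054ms @ 15/2 + 810.811ms (3/2)
4. 4864.865ms @ 9 + 1621.622ms (3)

note 3 onset = 15/2b = 4054.054ms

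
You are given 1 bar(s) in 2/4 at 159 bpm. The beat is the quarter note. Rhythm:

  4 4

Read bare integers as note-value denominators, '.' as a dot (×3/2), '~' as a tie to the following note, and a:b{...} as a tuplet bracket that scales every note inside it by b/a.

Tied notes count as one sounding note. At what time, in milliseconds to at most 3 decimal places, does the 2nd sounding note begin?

1. 0.0ms @ 0 + 377.358ms (1)
2. 377.358ms @ 1 + 377.358ms (1)

note 2 onset = 1b = 377.358ms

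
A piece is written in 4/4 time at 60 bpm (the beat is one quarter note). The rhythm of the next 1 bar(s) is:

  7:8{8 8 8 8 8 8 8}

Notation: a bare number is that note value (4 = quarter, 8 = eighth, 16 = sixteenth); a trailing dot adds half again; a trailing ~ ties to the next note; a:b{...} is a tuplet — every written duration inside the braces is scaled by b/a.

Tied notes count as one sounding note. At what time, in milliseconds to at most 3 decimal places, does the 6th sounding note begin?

1. 0.0ms @ 0 + 571.429ms (4/7)
2. 571.429ms @ 4/7 + 571.429ms (4/7)
3. 1142.857ms @ 8/7 + 571.429ms (4/7)
4. 1714.286ms @ 12/7 + 571.429ms (4/7)
5. 2285.714ms @ 16/7 + 571.429ms (4/7)
6. 2857.143ms @ 20/7 + 571.429ms (4/7)
7. 3428.571ms @ 24/7 + 571.429ms (4/7)

note 6 onset = 20/7b = 2857.143ms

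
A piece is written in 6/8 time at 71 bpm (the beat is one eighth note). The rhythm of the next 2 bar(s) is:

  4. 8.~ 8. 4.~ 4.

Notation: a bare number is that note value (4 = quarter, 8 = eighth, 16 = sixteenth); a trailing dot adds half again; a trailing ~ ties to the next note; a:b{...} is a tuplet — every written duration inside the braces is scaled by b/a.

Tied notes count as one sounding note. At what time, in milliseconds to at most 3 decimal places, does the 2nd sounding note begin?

note 2 onset = 3b = 2535.211ms

1. 0.0ms @ 0 + 2535.211ms (3)
2. 2535.211ms @ 3 + 2535.211ms (3)
3. 5070.423ms @ 6 + 5070.423ms (6)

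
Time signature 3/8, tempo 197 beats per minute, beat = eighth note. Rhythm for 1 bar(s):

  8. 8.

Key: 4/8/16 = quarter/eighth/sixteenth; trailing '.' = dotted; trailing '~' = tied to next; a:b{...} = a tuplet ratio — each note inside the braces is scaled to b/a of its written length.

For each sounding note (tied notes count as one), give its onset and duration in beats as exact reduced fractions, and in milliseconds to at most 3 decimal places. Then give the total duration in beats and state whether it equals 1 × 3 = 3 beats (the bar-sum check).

1) 0.0ms=0b +456.853ms=3/2b
2) 456.853ms=3/2b +456.853ms=3/2b
Σ=3b of 3 (197bpm 3/8) — PASS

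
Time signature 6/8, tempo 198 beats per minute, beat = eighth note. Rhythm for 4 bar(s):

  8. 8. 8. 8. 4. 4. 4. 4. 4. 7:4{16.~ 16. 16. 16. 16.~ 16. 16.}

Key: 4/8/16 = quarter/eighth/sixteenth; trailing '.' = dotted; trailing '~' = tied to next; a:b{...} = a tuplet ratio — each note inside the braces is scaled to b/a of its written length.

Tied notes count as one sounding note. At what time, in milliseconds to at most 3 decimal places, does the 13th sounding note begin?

note 13 onset = 159/7b = 6883.117ms

1. 0.0ms @ 0 + 454.545ms (3/2)
2. 454.545ms @ 3/2 + 454.545ms (3/2)
3. 909.091ms @ 3 + 454.545ms (3/2)
4. 1363.636ms @ 9/2 + 454.545ms (3/2)
5. 1818.182ms @ 6 + 909.091ms (3)
6. 2727.273ms @ 9 + 909.091ms (3)
7. 3636.364ms @ 12 + 909.091ms (3)
8. 4545.455ms @ 15 + 909.091ms (3)
9. 5454.545ms @ 18 + 909.091ms (3)
10. 6363.636ms @ 21 + 259.74ms (6/7)
11. 6623.377ms @ 153/7 + 129.87ms (3/7)
12. 6753.247ms @ 156/7 + 129.87ms (3/7)
13. 6883.117ms @ 159/7 + 259.74ms (6/7)
14. 7142.857ms @ 165/7 + 129.87ms (3/7)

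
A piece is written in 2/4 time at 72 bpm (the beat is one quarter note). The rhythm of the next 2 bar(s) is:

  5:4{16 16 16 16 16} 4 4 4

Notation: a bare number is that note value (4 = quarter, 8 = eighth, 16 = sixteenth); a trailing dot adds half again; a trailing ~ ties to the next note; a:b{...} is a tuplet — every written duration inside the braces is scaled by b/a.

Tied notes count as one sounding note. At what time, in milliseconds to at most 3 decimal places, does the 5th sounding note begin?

note 5 onset = 4/5b = 666.667ms

1. 0.0ms @ 0 + 166.667ms (1/5)
2. 166.667ms @ 1/5 + 166.667ms (1/5)
3. 333.333ms @ 2/5 + 166.667ms (1/5)
4. 500.0ms @ 3/5 + 166.667ms (1/5)
5. 666.667ms @ 4/5 + 166.667ms (1/5)
6. 833.333ms @ 1 + 833.333ms (1)
7. 1666.667ms @ 2 + 833.333ms (1)
8. 2500.0ms @ 3 + 833.333ms (1)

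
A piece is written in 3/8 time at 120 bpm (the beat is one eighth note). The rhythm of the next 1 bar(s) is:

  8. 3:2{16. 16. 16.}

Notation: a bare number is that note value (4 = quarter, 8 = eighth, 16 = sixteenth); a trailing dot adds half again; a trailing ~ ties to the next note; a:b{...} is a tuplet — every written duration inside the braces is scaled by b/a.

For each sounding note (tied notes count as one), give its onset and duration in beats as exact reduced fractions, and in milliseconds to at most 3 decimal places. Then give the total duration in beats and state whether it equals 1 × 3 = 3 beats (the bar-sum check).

1) 0.0ms=0b +750.0ms=3/2b
2) 750.0ms=3/2b +250.0ms=1/2b
3) 1000.0ms=2b +250.0ms=1/2b
4) 1250.0ms=5/2b +250.0ms=1/2b
Σ=3b of 3 (120bpm 3/8) — PASS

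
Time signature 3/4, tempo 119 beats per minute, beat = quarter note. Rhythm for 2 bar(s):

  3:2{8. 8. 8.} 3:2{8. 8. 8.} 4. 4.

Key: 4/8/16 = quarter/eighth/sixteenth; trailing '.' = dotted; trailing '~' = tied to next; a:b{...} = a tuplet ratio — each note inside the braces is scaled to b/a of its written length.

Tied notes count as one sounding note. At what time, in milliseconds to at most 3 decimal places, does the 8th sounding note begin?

1. 0.0ms @ 0 + 252.101ms (1/2)
2. 252.101ms @ 1/2 + 252.101ms (1/2)
3. 504.202ms @ 1 + 252.101ms (1/2)
4. 756.303ms @ 3/2 + 252.101ms (1/2)
5. 1008.403ms @ 2 + 252.101ms (1/2)
6. 1260.504ms @ 5/2 + 252.101ms (1/2)
7. 1512.605ms @ 3 + 756.303ms (3/2)
8. 2268.908ms @ 9/2 + 756.303ms (3/2)

note 8 onset = 9/2b = 2268.908ms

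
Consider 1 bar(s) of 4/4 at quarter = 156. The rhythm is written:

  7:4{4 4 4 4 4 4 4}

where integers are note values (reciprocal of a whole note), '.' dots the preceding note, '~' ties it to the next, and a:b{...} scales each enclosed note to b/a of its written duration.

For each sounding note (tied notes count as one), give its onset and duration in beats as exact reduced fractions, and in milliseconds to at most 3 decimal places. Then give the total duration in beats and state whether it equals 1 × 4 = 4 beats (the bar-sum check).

1) 0.0ms=0b +219.78ms=4/7b
2) 219.78ms=4/7b +219.78ms=4/7b
3) 439.56ms=8/7b +219.78ms=4/7b
4) 659.341ms=12/7b +219.78ms=4/7b
5) 879.121ms=16/7b +219.78ms=4/7b
6) 1098.901ms=20/7b +219.78ms=4/7b
7) 1318.681ms=24/7b +219.78ms=4/7b
Σ=4b of 4 (156bpm 4/4) — PASS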